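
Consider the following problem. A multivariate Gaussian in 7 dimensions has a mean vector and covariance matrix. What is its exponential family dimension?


Exponential family dimension calculation:
For 7-dim MVN: mean has 7 params, covariance has 7*8/2 = 28 unique entries.
Total dim = 7 + 28 = 35.

35


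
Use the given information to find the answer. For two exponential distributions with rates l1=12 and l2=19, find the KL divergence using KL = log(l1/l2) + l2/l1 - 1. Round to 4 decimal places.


KL divergence for exponential family:
KL = log(l1/l2) + l2/l1 - 1.
log(12/19) = -0.459532.
19/12 = 1.583333.
KL = -0.459532 + 1.583333 - 1 = 0.1238

0.1238


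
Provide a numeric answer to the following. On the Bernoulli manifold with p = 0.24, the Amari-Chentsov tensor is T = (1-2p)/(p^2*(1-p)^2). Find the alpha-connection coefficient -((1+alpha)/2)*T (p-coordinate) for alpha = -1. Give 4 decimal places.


Skewness (Amari-Chentsov) tensor: T = (1-2p)/(p^2*(1-p)^2).
p = 0.24, 1-2p = 0.52, p^2 = 0.0576, (1-p)^2 = 0.5776.
T = 0.52/(0.0576 * 0.5776) = 15.629809.
In the p-coordinate, Gamma^(alpha) = Gamma^(0) - (alpha/2)*T with Gamma^(0) = (1/2)*g'(p) = -T/2,
so Gamma^(alpha) = -((1+alpha)/2)*T.
alpha = -1, -(1+alpha)/2 = 0.0.
Gamma = 0.0 * 15.629809 = 0.0000

0.0000


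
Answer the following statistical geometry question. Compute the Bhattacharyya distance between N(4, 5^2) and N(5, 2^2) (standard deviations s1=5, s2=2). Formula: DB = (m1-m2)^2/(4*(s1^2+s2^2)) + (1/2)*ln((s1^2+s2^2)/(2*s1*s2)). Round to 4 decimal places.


Bhattacharyya distance between two Gaussians:
DB = (m1-m2)^2/(4*(s1^2+s2^2)) + (1/2)*ln((s1^2+s2^2)/(2*s1*s2)).
(m1-m2)^2 = (-1)^2 = 1.
s1^2+s2^2 = 25 + 4 = 29.
term1 = 1/116 = 0.008621.
term2 = 0.5*ln(29/20.0) = 0.185782.
DB = 0.008621 + 0.185782 = 0.1944

0.1944


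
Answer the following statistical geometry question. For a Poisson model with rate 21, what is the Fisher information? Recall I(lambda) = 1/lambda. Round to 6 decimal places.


Fisher information for Poisson: I(lambda) = 1/lambda.
lambda = 21.
I(lambda) = 1/21 = 0.047619

0.047619


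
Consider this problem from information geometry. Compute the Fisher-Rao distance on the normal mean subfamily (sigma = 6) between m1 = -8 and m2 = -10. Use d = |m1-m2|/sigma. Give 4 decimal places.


On the fixed-variance normal subfamily, geodesic distance = |m1-m2|/sigma.
|-8 - -10| = 2.
sigma = 6.
d = 2/6 = 0.3333

0.3333


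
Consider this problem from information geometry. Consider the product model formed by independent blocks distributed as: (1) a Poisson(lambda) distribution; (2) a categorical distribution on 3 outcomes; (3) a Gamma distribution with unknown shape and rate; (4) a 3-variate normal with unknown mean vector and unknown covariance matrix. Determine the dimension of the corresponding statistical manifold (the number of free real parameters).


The dimension of a statistical manifold equals the number of free
(independent) real parameters of the model. For a product of independent
blocks the parameter counts add.
- Poisson (lambda): 1.
- categorical on 3 outcomes (probabilities sum to 1): 3-1 = 2.
- Gamma (shape, rate): 2.
- 3-variate normal: 3 (mean) + 3*4/2 = 6 (symmetric covariance) = 9.
Total = 1 + 2 + 2 + 9 = 14.
Dimension = 14

14


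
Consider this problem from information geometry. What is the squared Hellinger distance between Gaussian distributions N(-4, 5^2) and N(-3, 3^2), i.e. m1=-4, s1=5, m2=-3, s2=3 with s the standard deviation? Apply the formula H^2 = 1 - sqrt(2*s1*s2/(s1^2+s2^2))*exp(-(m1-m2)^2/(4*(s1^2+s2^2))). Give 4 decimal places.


Squared Hellinger distance for Gaussians:
H^2 = 1 - sqrt(2*s1*s2/(s1^2+s2^2)) * exp(-(m1-m2)^2/(4*(s1^2+s2^2))).
s1^2 = 25, s2^2 = 9, s1^2+s2^2 = 34.
sqrt(2*5*3/(34)) = 0.939336.
(m1-m2)^2 = (-1)^2 = 1.
exp(-1/(4*34)) = exp(-0.007353) = 0.992674.
H^2 = 1 - 0.939336*0.992674 = 0.0675

0.0675


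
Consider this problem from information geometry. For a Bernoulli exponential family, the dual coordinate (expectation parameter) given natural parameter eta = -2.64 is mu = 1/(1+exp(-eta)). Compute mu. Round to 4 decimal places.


Dual coordinate (expectation parameter) for Bernoulli:
mu = 1/(1+exp(-eta)).
eta = -2.64.
exp(-eta) = exp(2.64) = 14.013204.
mu = 1/(1+14.013204) = 0.0666

0.0666


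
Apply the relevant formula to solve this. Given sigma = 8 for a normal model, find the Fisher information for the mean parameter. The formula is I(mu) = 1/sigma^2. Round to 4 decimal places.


The Fisher information for the mean of a normal distribution is I(mu) = 1/sigma^2.
sigma = 8, so sigma^2 = 64.
I(mu) = 1/64 = 0.0156

0.0156


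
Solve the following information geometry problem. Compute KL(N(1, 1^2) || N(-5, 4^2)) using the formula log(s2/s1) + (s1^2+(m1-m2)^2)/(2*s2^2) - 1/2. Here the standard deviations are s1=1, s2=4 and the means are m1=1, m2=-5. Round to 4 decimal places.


KL divergence between normal distributions:
KL = log(s2/s1) + (s1^2 + (m1-m2)^2)/(2*s2^2) - 1/2.
log(4/1) = 1.386294.
(1^2 + (1--5)^2)/(2*4^2) = (1 + 36)/32 = 1.15625.
KL = 1.386294 + 1.15625 - 0.5 = 2.0425

2.0425


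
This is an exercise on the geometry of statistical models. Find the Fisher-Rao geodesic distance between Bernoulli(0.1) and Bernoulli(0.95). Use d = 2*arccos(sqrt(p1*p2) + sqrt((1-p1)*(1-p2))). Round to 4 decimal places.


Geodesic distance on Bernoulli manifold:
d(p1,p2) = 2*arccos(sqrt(p1*p2) + sqrt((1-p1)*(1-p2))).
sqrt(p1*p2) = sqrt(0.1*0.95) = 0.308221.
sqrt((1-p1)*(1-p2)) = sqrt(0.9*0.05) = 0.212132.
arg = 0.308221 + 0.212132 = 0.520353.
d = 2*arccos(0.520353) = 2.0471

2.0471


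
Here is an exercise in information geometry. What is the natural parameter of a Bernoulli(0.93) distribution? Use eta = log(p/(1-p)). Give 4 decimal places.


Natural parameter for Bernoulli: eta = log(p/(1-p)).
p = 0.93, 1-p = 0.07.
p/(1-p) = 13.285714.
eta = log(13.285714) = 2.5867

2.5867


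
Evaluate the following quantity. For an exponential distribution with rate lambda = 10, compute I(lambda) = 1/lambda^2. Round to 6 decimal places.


Fisher information for exponential: I(lambda) = 1/lambda^2.
lambda = 10, lambda^2 = 100.
I = 1/100 = 0.010000

0.010000


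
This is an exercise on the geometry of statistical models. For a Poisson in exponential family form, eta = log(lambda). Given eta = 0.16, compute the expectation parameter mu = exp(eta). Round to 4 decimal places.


Expectation parameter for Poisson exponential family:
mu = exp(eta).
eta = 0.16.
mu = exp(0.16) = 1.1735

1.1735


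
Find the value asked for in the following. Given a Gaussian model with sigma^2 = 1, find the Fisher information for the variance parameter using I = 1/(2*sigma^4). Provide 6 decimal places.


Fisher information for variance: I(sigma^2) = 1/(2*sigma^4).
sigma^2 = 1, so sigma^4 = 1.
I = 1/(2*1) = 1/2 = 0.500000

0.500000


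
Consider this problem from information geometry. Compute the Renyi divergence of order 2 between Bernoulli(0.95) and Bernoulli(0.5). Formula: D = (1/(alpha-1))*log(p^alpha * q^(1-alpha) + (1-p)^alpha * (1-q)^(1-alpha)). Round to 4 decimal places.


Renyi divergence of order alpha between Bernoulli distributions:
D = (1/(alpha-1))*log(p^alpha * q^(1-alpha) + (1-p)^alpha * (1-q)^(1-alpha)).
alpha = 2, p = 0.95, q = 0.5.
p^alpha * q^(1-alpha) = 0.95^2 * 0.5^-1 = 1.805.
(1-p)^alpha * (1-q)^(1-alpha) = 0.05^2 * 0.5^-1 = 0.005.
sum = 1.805 + 0.005 = 1.81.
D = (1/1)*log(1.81) = 0.5933

0.5933


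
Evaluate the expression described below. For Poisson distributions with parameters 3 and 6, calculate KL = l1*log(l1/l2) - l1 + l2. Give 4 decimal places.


KL divergence for Poisson:
KL = l1*log(l1/l2) - l1 + l2.
l1 = 3, l2 = 6.
log(3/6) = -0.693147.
l1*log(l1/l2) = 3 * -0.693147 = -2.079442.
KL = -2.079442 - 3 + 6 = 0.9206

0.9206


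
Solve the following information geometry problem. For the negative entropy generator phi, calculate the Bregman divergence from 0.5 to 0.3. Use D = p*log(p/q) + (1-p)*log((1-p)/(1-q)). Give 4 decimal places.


Bregman divergence with negative entropy generator:
D = p*log(p/q) + (1-p)*log((1-p)/(1-q)).
p = 0.5, q = 0.3.
p*log(p/q) = 0.5*log(0.5/0.3) = 0.255413.
(1-p)*log((1-p)/(1-q)) = 0.5*log(0.5/0.7) = -0.168236.
D = 0.255413 + -0.168236 = 0.0872

0.0872


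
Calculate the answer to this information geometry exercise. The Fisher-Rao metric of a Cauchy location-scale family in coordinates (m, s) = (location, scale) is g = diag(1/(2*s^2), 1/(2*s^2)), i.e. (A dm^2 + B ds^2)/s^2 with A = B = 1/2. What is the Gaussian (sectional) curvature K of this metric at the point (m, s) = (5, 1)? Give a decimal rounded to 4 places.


The metric has the form g = (A dm^2 + B ds^2)/s^2 with A = 1/2, B = 1/2.
Substitute u = sqrt(A/B)*m: g = B*(du^2 + ds^2)/s^2, i.e. B times the
Poincare upper half-plane metric, which has constant Gaussian curvature -1.
Scaling a 2D metric by a constant c divides the Gaussian curvature by c,
so K = -1/B = -1/(1/2) = -2.0000 everywhere (the point (m, s) = (5, 1) is irrelevant:
the curvature is constant).
The requested Gaussian curvature is K = -2.0000.

-2.0000


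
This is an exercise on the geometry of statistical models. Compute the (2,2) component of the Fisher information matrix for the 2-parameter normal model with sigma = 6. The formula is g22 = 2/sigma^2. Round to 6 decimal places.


For the 2-parameter normal family, the Fisher metric has:
  g11 = 1/sigma^2, g22 = 2/sigma^2.
sigma = 6, sigma^2 = 36.
g22 = 0.055556

0.055556


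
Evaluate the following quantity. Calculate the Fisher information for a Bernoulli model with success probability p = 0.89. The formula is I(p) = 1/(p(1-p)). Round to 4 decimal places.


For Bernoulli(p), Fisher information is I(p) = 1/(p*(1-p)).
p = 0.89, 1-p = 0.11.
p*(1-p) = 0.0979.
I(p) = 1/0.0979 = 10.2145

10.2145


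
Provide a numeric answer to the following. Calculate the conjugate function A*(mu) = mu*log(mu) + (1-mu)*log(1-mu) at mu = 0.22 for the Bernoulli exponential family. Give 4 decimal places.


Legendre transform for Bernoulli:
A*(mu) = mu*log(mu) + (1-mu)*log(1-mu).
mu = 0.22, 1-mu = 0.78.
mu*log(mu) = 0.22*log(0.22) = -0.333108.
(1-mu)*log(1-mu) = 0.78*log(0.78) = -0.1938.
A* = -0.333108 + -0.1938 = -0.5269

-0.5269


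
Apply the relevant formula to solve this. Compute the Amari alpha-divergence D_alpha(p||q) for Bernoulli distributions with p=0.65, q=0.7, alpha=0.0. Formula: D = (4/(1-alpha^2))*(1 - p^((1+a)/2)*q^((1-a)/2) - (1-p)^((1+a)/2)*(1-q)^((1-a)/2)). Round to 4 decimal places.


Amari alpha-divergence:
D = (4/(1-alpha^2))*(1 - p^((1+a)/2)*q^((1-a)/2) - (1-p)^((1+a)/2)*(1-q)^((1-a)/2)).
alpha = 0.0, p = 0.65, q = 0.7.
e1 = (1+alpha)/2 = 0.5, e2 = (1-alpha)/2 = 0.5.
t1 = p^e1 * q^e2 = 0.65^0.5 * 0.7^0.5 = 0.674537.
t2 = (1-p)^e1 * (1-q)^e2 = 0.35^0.5 * 0.3^0.5 = 0.324037.
4/(1-alpha^2) = 4.0.
D = 4.0*(1 - 0.674537 - 0.324037) = 0.0057

0.0057


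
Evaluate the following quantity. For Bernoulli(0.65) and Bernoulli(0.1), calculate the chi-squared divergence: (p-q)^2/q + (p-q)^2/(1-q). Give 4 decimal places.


Chi-squared divergence between Bernoulli distributions:
chi^2 = (p-q)^2/q + (p-q)^2/(1-q).
p = 0.65, q = 0.1, p-q = 0.55.
(p-q)^2 = 0.3025.
term1 = 0.3025/0.1 = 3.025.
term2 = 0.3025/0.9 = 0.336111.
chi^2 = 3.025 + 0.336111 = 3.3611

3.3611


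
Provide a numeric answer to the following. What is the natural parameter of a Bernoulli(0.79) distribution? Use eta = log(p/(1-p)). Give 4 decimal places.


Natural parameter for Bernoulli: eta = log(p/(1-p)).
p = 0.79, 1-p = 0.21.
p/(1-p) = 3.761905.
eta = log(3.761905) = 1.3249

1.3249


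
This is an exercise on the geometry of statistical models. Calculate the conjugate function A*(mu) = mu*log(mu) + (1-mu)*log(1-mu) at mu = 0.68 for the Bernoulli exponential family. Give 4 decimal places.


Legendre transform for Bernoulli:
A*(mu) = mu*log(mu) + (1-mu)*log(1-mu).
mu = 0.68, 1-mu = 0.32.
mu*log(mu) = 0.68*log(0.68) = -0.26225.
(1-mu)*log(1-mu) = 0.32*log(0.32) = -0.364619.
A* = -0.26225 + -0.364619 = -0.6269

-0.6269


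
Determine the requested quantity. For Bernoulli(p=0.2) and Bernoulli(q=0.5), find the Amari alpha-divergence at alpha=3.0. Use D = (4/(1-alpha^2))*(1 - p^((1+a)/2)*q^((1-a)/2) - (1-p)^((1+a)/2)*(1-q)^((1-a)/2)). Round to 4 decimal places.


Amari alpha-divergence:
D = (4/(1-alpha^2))*(1 - p^((1+a)/2)*q^((1-a)/2) - (1-p)^((1+a)/2)*(1-q)^((1-a)/2)).
alpha = 3.0, p = 0.2, q = 0.5.
e1 = (1+alpha)/2 = 2.0, e2 = (1-alpha)/2 = -1.0.
t1 = p^e1 * q^e2 = 0.2^2.0 * 0.5^-1.0 = 0.08.
t2 = (1-p)^e1 * (1-q)^e2 = 0.8^2.0 * 0.5^-1.0 = 1.28.
4/(1-alpha^2) = -0.5.
D = -0.5*(1 - 0.08 - 1.28) = 0.1800

0.1800


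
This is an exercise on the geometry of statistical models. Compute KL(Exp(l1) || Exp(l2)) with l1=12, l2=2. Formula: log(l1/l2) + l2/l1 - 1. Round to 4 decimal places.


KL divergence for exponential family:
KL = log(l1/l2) + l2/l1 - 1.
log(12/2) = 1.791759.
2/12 = 0.166667.
KL = 1.791759 + 0.166667 - 1 = 0.9584

0.9584


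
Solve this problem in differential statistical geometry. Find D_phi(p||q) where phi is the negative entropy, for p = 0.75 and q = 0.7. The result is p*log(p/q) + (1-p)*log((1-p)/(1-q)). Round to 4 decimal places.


Bregman divergence with negative entropy generator:
D = p*log(p/q) + (1-p)*log((1-p)/(1-q)).
p = 0.75, q = 0.7.
p*log(p/q) = 0.75*log(0.75/0.7) = 0.051745.
(1-p)*log((1-p)/(1-q)) = 0.25*log(0.25/0.3) = -0.04558.
D = 0.051745 + -0.04558 = 0.0062

0.0062


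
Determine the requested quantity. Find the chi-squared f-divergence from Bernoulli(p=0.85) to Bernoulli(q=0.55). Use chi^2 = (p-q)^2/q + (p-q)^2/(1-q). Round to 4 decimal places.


Chi-squared divergence between Bernoulli distributions:
chi^2 = (p-q)^2/q + (p-q)^2/(1-q).
p = 0.85, q = 0.55, p-q = 0.3.
(p-q)^2 = 0.09.
term1 = 0.09/0.55 = 0.163636.
term2 = 0.09/0.45 = 0.2.
chi^2 = 0.163636 + 0.2 = 0.3636

0.3636


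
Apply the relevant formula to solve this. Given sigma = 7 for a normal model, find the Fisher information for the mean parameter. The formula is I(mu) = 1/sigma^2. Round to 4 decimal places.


The Fisher information for the mean of a normal distribution is I(mu) = 1/sigma^2.
sigma = 7, so sigma^2 = 49.
I(mu) = 1/49 = 0.0204

0.0204


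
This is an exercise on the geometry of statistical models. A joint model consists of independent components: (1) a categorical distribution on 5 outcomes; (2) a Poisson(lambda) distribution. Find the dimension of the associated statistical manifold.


The dimension of a statistical manifold equals the number of free
(independent) real parameters of the model. For a product of independent
blocks the parameter counts add.
- categorical on 5 outcomes (probabilities sum to 1): 5-1 = 4.
- Poisson (lambda): 1.
Total = 4 + 1 = 5.
Dimension = 5

5


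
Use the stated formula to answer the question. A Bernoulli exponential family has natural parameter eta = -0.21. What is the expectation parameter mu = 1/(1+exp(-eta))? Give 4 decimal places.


Dual coordinate (expectation parameter) for Bernoulli:
mu = 1/(1+exp(-eta)).
eta = -0.21.
exp(-eta) = exp(0.21) = 1.233678.
mu = 1/(1+1.233678) = 0.4477

0.4477


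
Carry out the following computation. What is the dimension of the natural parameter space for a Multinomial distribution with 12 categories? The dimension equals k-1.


Exponential family dimension calculation:
For Multinomial with k=12 categories, dim = k-1 = 11.

11


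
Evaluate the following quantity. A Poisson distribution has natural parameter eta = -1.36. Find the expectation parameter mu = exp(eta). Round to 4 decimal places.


Expectation parameter for Poisson exponential family:
mu = exp(eta).
eta = -1.36.
mu = exp(-1.36) = 0.2567

0.2567


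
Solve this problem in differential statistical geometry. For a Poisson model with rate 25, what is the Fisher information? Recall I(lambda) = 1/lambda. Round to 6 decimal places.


Fisher information for Poisson: I(lambda) = 1/lambda.
lambda = 25.
I(lambda) = 1/25 = 0.040000

0.040000


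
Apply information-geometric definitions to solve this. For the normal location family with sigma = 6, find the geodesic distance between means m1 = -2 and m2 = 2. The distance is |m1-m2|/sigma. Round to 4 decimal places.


On the fixed-variance normal subfamily, geodesic distance = |m1-m2|/sigma.
|-2 - 2| = 4.
sigma = 6.
d = 4/6 = 0.6667

0.6667


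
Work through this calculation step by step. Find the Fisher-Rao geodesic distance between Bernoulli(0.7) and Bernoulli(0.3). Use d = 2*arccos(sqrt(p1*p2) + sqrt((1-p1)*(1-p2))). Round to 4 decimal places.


Geodesic distance on Bernoulli manifold:
d(p1,p2) = 2*arccos(sqrt(p1*p2) + sqrt((1-p1)*(1-p2))).
sqrt(p1*p2) = sqrt(0.7*0.3) = 0.458258.
sqrt((1-p1)*(1-p2)) = sqrt(0.3*0.7) = 0.458258.
arg = 0.458258 + 0.458258 = 0.916515.
d = 2*arccos(0.916515) = 0.8230

0.8230


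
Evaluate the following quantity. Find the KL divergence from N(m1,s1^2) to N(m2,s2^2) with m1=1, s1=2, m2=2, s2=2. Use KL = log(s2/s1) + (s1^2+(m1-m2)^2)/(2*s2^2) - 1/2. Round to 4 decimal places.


KL divergence between normal distributions:
KL = log(s2/s1) + (s1^2 + (m1-m2)^2)/(2*s2^2) - 1/2.
log(2/2) = 0.0.
(2^2 + (1-2)^2)/(2*2^2) = (4 + 1)/8 = 0.625.
KL = 0.0 + 0.625 - 0.5 = 0.1250

0.1250


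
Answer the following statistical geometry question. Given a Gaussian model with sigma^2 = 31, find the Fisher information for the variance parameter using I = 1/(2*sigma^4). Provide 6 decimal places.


Fisher information for variance: I(sigma^2) = 1/(2*sigma^4).
sigma^2 = 31, so sigma^4 = 961.
I = 1/(2*961) = 1/1922 = 0.000520

0.000520


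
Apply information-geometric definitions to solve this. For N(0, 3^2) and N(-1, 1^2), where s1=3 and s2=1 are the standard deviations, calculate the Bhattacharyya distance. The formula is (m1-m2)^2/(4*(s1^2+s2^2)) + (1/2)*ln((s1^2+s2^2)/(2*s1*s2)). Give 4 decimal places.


Bhattacharyya distance between two Gaussians:
DB = (m1-m2)^2/(4*(s1^2+s2^2)) + (1/2)*ln((s1^2+s2^2)/(2*s1*s2)).
(m1-m2)^2 = (1)^2 = 1.
s1^2+s2^2 = 9 + 1 = 10.
term1 = 1/40 = 0.025.
term2 = 0.5*ln(10/6.0) = 0.255413.
DB = 0.025 + 0.255413 = 0.2804

0.2804


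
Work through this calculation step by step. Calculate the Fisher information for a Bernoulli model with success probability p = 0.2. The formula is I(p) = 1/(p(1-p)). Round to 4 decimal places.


For Bernoulli(p), Fisher information is I(p) = 1/(p*(1-p)).
p = 0.2, 1-p = 0.8.
p*(1-p) = 0.16.
I(p) = 1/0.16 = 6.2500

6.2500


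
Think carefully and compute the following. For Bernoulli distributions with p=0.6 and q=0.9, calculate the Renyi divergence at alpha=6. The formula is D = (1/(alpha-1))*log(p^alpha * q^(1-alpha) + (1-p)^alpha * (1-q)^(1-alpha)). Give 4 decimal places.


Renyi divergence of order alpha between Bernoulli distributions:
D = (1/(alpha-1))*log(p^alpha * q^(1-alpha) + (1-p)^alpha * (1-q)^(1-alpha)).
alpha = 6, p = 0.6, q = 0.9.
p^alpha * q^(1-alpha) = 0.6^6 * 0.9^-5 = 0.079012.
(1-p)^alpha * (1-q)^(1-alpha) = 0.4^6 * 0.1^-5 = 409.6.
sum = 0.079012 + 409.6 = 409.679012.
D = (1/5)*log(409.679012) = 1.2031

1.2031


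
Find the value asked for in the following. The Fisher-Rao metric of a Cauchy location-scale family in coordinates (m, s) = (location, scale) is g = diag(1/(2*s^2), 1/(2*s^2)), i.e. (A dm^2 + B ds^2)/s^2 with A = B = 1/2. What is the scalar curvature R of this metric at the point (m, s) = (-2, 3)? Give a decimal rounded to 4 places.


The metric has the form g = (A dm^2 + B ds^2)/s^2 with A = 1/2, B = 1/2.
Substitute u = sqrt(A/B)*m: g = B*(du^2 + ds^2)/s^2, i.e. B times the
Poincare upper half-plane metric, which has constant Gaussian curvature -1.
Scaling a 2D metric by a constant c divides the Gaussian curvature by c,
so K = -1/B = -1/(1/2) = -2.0000 everywhere (the point (m, s) = (-2, 3) is irrelevant:
the curvature is constant).
Scalar curvature in dimension 2: R = 2K = -2/(1/2) = -4.0000.

-4.0000


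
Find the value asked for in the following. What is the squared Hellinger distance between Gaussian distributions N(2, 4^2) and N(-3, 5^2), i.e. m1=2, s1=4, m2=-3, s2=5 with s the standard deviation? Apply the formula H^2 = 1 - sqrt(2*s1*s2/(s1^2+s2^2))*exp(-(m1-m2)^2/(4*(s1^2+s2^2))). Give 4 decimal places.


Squared Hellinger distance for Gaussians:
H^2 = 1 - sqrt(2*s1*s2/(s1^2+s2^2)) * exp(-(m1-m2)^2/(4*(s1^2+s2^2))).
s1^2 = 16, s2^2 = 25, s1^2+s2^2 = 41.
sqrt(2*4*5/(41)) = 0.98773.
(m1-m2)^2 = (5)^2 = 25.
exp(-25/(4*41)) = exp(-0.152439) = 0.858611.
H^2 = 1 - 0.98773*0.858611 = 0.1519

0.1519


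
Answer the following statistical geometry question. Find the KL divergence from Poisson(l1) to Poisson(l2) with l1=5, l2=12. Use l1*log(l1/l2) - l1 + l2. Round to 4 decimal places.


KL divergence for Poisson:
KL = l1*log(l1/l2) - l1 + l2.
l1 = 5, l2 = 12.
log(5/12) = -0.875469.
l1*log(l1/l2) = 5 * -0.875469 = -4.377344.
KL = -4.377344 - 5 + 12 = 2.6227

2.6227


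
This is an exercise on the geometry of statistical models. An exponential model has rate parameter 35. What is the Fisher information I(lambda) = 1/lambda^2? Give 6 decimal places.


Fisher information for exponential: I(lambda) = 1/lambda^2.
lambda = 35, lambda^2 = 1225.
I = 1/1225 = 0.000816

0.000816


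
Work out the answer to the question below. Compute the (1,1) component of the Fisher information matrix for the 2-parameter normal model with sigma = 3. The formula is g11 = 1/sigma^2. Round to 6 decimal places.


For the 2-parameter normal family, the Fisher metric has:
  g11 = 1/sigma^2, g22 = 2/sigma^2.
sigma = 3, sigma^2 = 9.
g11 = 0.111111

0.111111


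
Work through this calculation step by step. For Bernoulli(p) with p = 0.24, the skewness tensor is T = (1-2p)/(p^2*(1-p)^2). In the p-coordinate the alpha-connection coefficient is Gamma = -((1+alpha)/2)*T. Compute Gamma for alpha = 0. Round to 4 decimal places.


Skewness (Amari-Chentsov) tensor: T = (1-2p)/(p^2*(1-p)^2).
p = 0.24, 1-2p = 0.52, p^2 = 0.0576, (1-p)^2 = 0.5776.
T = 0.52/(0.0576 * 0.5776) = 15.629809.
In the p-coordinate, Gamma^(alpha) = Gamma^(0) - (alpha/2)*T with Gamma^(0) = (1/2)*g'(p) = -T/2,
so Gamma^(alpha) = -((1+alpha)/2)*T.
alpha = 0, -(1+alpha)/2 = -0.5.
Gamma = -0.5 * 15.629809 = -7.8149

-7.8149


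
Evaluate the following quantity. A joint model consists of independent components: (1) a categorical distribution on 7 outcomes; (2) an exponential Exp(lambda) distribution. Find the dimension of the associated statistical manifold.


The dimension of a statistical manifold equals the number of free
(independent) real parameters of the model. For a product of independent
blocks the parameter counts add.
- categorical on 7 outcomes (probabilities sum to 1): 7-1 = 6.
- exponential (lambda): 1.
Total = 6 + 1 = 7.
Dimension = 7

7


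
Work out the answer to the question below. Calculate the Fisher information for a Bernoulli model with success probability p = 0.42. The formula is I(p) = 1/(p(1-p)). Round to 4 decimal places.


For Bernoulli(p), Fisher information is I(p) = 1/(p*(1-p)).
p = 0.42, 1-p = 0.58.
p*(1-p) = 0.2436.
I(p) = 1/0.2436 = 4.1051

4.1051


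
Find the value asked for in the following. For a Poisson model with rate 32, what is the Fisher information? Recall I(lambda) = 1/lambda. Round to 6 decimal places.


Fisher information for Poisson: I(lambda) = 1/lambda.
lambda = 32.
I(lambda) = 1/32 = 0.031250

0.031250


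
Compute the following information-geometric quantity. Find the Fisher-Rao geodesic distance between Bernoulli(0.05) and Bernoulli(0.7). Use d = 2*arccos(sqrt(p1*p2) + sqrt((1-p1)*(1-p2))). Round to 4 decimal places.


Geodesic distance on Bernoulli manifold:
d(p1,p2) = 2*arccos(sqrt(p1*p2) + sqrt((1-p1)*(1-p2))).
sqrt(p1*p2) = sqrt(0.05*0.7) = 0.187083.
sqrt((1-p1)*(1-p2)) = sqrt(0.95*0.3) = 0.533854.
arg = 0.187083 + 0.533854 = 0.720937.
d = 2*arccos(0.720937) = 1.5313

1.5313


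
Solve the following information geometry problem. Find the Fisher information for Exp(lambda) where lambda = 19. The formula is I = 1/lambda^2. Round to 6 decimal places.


Fisher information for exponential: I(lambda) = 1/lambda^2.
lambda = 19, lambda^2 = 361.
I = 1/361 = 0.002770

0.002770


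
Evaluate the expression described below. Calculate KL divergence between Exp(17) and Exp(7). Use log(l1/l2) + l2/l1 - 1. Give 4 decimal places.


KL divergence for exponential family:
KL = log(l1/l2) + l2/l1 - 1.
log(17/7) = 0.887303.
7/17 = 0.411765.
KL = 0.887303 + 0.411765 - 1 = 0.2991

0.2991


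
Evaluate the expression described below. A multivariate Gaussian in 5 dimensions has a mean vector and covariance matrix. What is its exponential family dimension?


Exponential family dimension calculation:
For 5-dim MVN: mean has 5 params, covariance has 5*6/2 = 15 unique entries.
Total dim = 5 + 15 = 20.

20


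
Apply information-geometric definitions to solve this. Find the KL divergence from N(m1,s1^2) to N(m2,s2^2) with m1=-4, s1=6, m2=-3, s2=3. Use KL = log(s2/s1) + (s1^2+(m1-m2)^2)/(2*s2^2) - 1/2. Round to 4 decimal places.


KL divergence between normal distributions:
KL = log(s2/s1) + (s1^2 + (m1-m2)^2)/(2*s2^2) - 1/2.
log(3/6) = -0.693147.
(6^2 + (-4--3)^2)/(2*3^2) = (36 + 1)/18 = 2.055556.
KL = -0.693147 + 2.055556 - 0.5 = 0.8624

0.8624


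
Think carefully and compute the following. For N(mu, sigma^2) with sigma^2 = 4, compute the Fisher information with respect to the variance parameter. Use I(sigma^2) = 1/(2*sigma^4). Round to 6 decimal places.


Fisher information for variance: I(sigma^2) = 1/(2*sigma^4).
sigma^2 = 4, so sigma^4 = 16.
I = 1/(2*16) = 1/32 = 0.031250

0.031250


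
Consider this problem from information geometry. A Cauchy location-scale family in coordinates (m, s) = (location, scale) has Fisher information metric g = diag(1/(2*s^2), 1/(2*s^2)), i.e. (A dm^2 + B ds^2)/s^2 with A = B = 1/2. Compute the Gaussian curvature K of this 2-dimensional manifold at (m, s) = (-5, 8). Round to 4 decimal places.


The metric has the form g = (A dm^2 + B ds^2)/s^2 with A = 1/2, B = 1/2.
Substitute u = sqrt(A/B)*m: g = B*(du^2 + ds^2)/s^2, i.e. B times the
Poincare upper half-plane metric, which has constant Gaussian curvature -1.
Scaling a 2D metric by a constant c divides the Gaussian curvature by c,
so K = -1/B = -1/(1/2) = -2.0000 everywhere (the point (m, s) = (-5, 8) is irrelevant:
the curvature is constant).
The requested Gaussian curvature is K = -2.0000.

-2.0000


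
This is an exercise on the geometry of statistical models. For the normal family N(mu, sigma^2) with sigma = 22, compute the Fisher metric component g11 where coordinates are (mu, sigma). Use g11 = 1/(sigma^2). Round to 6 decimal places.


For the 2-parameter normal family, the Fisher metric has:
  g11 = 1/sigma^2, g22 = 2/sigma^2.
sigma = 22, sigma^2 = 484.
g11 = 0.002066

0.002066


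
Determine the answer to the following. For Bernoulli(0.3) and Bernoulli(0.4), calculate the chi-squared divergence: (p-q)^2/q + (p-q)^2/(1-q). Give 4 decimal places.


Chi-squared divergence between Bernoulli distributions:
chi^2 = (p-q)^2/q + (p-q)^2/(1-q).
p = 0.3, q = 0.4, p-q = -0.1.
(p-q)^2 = 0.01.
term1 = 0.01/0.4 = 0.025.
term2 = 0.01/0.6 = 0.016667.
chi^2 = 0.025 + 0.016667 = 0.0417

0.0417


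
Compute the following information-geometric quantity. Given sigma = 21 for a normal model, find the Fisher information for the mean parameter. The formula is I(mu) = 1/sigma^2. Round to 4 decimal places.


The Fisher information for the mean of a normal distribution is I(mu) = 1/sigma^2.
sigma = 21, so sigma^2 = 441.
I(mu) = 1/441 = 0.0023

0.0023


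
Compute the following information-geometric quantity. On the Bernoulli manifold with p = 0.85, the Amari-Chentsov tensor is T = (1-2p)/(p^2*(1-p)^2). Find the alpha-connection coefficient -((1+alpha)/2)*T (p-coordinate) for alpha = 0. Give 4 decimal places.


Skewness (Amari-Chentsov) tensor: T = (1-2p)/(p^2*(1-p)^2).
p = 0.85, 1-2p = -0.7, p^2 = 0.7225, (1-p)^2 = 0.0225.
T = -0.7/(0.7225 * 0.0225) = -43.060361.
In the p-coordinate, Gamma^(alpha) = Gamma^(0) - (alpha/2)*T with Gamma^(0) = (1/2)*g'(p) = -T/2,
so Gamma^(alpha) = -((1+alpha)/2)*T.
alpha = 0, -(1+alpha)/2 = -0.5.
Gamma = -0.5 * -43.060361 = 21.5302

21.5302


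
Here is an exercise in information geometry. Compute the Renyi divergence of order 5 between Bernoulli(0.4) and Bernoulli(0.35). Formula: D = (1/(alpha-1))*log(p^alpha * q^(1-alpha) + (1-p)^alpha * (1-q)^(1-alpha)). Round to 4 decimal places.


Renyi divergence of order alpha between Bernoulli distributions:
D = (1/(alpha-1))*log(p^alpha * q^(1-alpha) + (1-p)^alpha * (1-q)^(1-alpha)).
alpha = 5, p = 0.4, q = 0.35.
p^alpha * q^(1-alpha) = 0.4^5 * 0.35^-4 = 0.682382.
(1-p)^alpha * (1-q)^(1-alpha) = 0.6^5 * 0.65^-4 = 0.435615.
sum = 0.682382 + 0.435615 = 1.117997.
D = (1/4)*log(1.117997) = 0.0279

0.0279


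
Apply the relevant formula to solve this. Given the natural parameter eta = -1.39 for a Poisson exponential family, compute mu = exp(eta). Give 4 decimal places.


Expectation parameter for Poisson exponential family:
mu = exp(eta).
eta = -1.39.
mu = exp(-1.39) = 0.2491

0.2491


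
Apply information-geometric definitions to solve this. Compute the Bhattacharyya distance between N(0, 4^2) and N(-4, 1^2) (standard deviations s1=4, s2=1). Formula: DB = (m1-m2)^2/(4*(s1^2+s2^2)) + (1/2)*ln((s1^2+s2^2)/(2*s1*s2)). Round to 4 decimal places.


Bhattacharyya distance between two Gaussians:
DB = (m1-m2)^2/(4*(s1^2+s2^2)) + (1/2)*ln((s1^2+s2^2)/(2*s1*s2)).
(m1-m2)^2 = (4)^2 = 16.
s1^2+s2^2 = 16 + 1 = 17.
term1 = 16/68 = 0.235294.
term2 = 0.5*ln(17/8.0) = 0.376886.
DB = 0.235294 + 0.376886 = 0.6122

0.6122


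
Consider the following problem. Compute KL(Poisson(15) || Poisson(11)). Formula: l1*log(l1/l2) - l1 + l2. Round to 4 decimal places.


KL divergence for Poisson:
KL = l1*log(l1/l2) - l1 + l2.
l1 = 15, l2 = 11.
log(15/11) = 0.310155.
l1*log(l1/l2) = 15 * 0.310155 = 4.652324.
KL = 4.652324 - 15 + 11 = 0.6523

0.6523


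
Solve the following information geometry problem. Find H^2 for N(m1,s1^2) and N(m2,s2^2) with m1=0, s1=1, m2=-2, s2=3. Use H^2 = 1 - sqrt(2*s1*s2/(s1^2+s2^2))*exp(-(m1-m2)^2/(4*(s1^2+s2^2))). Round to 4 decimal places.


Squared Hellinger distance for Gaussians:
H^2 = 1 - sqrt(2*s1*s2/(s1^2+s2^2)) * exp(-(m1-m2)^2/(4*(s1^2+s2^2))).
s1^2 = 1, s2^2 = 9, s1^2+s2^2 = 10.
sqrt(2*1*3/(10)) = 0.774597.
(m1-m2)^2 = (2)^2 = 4.
exp(-4/(4*10)) = exp(-0.1) = 0.904837.
H^2 = 1 - 0.774597*0.904837 = 0.2991

0.2991


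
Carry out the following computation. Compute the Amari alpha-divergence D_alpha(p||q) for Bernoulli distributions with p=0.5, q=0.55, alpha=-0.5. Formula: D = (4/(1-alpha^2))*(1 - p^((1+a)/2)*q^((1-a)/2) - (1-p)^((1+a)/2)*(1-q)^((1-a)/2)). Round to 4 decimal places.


Amari alpha-divergence:
D = (4/(1-alpha^2))*(1 - p^((1+a)/2)*q^((1-a)/2) - (1-p)^((1+a)/2)*(1-q)^((1-a)/2)).
alpha = -0.5, p = 0.5, q = 0.55.
e1 = (1+alpha)/2 = 0.25, e2 = (1-alpha)/2 = 0.75.
t1 = p^e1 * q^e2 = 0.5^0.25 * 0.55^0.75 = 0.53705.
t2 = (1-p)^e1 * (1-q)^e2 = 0.5^0.25 * 0.45^0.75 = 0.462011.
4/(1-alpha^2) = 5.333333.
D = 5.333333*(1 - 0.53705 - 0.462011) = 0.0050

0.0050


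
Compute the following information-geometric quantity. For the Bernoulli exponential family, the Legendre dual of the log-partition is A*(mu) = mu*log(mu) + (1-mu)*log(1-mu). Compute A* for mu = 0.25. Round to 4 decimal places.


Legendre transform for Bernoulli:
A*(mu) = mu*log(mu) + (1-mu)*log(1-mu).
mu = 0.25, 1-mu = 0.75.
mu*log(mu) = 0.25*log(0.25) = -0.346574.
(1-mu)*log(1-mu) = 0.75*log(0.75) = -0.215762.
A* = -0.346574 + -0.215762 = -0.5623

-0.5623


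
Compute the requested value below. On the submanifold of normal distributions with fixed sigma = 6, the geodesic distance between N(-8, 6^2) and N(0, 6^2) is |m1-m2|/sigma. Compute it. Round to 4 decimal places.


On the fixed-variance normal subfamily, geodesic distance = |m1-m2|/sigma.
|-8 - 0| = 8.
sigma = 6.
d = 8/6 = 1.3333

1.3333


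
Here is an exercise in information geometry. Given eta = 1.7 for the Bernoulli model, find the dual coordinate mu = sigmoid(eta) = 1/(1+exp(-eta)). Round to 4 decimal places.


Dual coordinate (expectation parameter) for Bernoulli:
mu = 1/(1+exp(-eta)).
eta = 1.7.
exp(-eta) = exp(-1.7) = 0.182684.
mu = 1/(1+0.182684) = 0.8455

0.8455


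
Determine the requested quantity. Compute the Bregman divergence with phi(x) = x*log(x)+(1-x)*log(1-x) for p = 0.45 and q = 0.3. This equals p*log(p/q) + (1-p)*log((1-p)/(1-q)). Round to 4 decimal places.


Bregman divergence with negative entropy generator:
D = p*log(p/q) + (1-p)*log((1-p)/(1-q)).
p = 0.45, q = 0.3.
p*log(p/q) = 0.45*log(0.45/0.3) = 0.182459.
(1-p)*log((1-p)/(1-q)) = 0.55*log(0.55/0.7) = -0.132639.
D = 0.182459 + -0.132639 = 0.0498

0.0498


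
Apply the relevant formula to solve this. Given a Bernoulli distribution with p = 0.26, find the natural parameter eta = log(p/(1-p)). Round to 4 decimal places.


Natural parameter for Bernoulli: eta = log(p/(1-p)).
p = 0.26, 1-p = 0.74.
p/(1-p) = 0.351351.
eta = log(0.351351) = -1.0460

-1.0460


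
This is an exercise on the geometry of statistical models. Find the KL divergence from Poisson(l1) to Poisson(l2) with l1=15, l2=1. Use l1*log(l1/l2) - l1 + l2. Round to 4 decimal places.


KL divergence for Poisson:
KL = l1*log(l1/l2) - l1 + l2.
l1 = 15, l2 = 1.
log(15/1) = 2.70805.
l1*log(l1/l2) = 15 * 2.70805 = 40.620753.
KL = 40.620753 - 15 + 1 = 26.6208

26.6208


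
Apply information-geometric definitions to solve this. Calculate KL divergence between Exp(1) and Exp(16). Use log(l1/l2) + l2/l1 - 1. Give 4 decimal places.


KL divergence for exponential family:
KL = log(l1/l2) + l2/l1 - 1.
log(1/16) = -2.772589.
16/1 = 16.0.
KL = -2.772589 + 16.0 - 1 = 12.2274

12.2274


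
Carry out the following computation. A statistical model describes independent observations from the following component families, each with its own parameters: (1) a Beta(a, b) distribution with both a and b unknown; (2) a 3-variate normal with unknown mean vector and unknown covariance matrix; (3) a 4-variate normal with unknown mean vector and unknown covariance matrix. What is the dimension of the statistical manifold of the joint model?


The dimension of a statistical manifold equals the number of free
(independent) real parameters of the model. For a product of independent
blocks the parameter counts add.
- Beta (a, b): 2.
- 3-variate normal: 3 (mean) + 3*4/2 = 6 (symmetric covariance) = 9.
- 4-variate normal: 4 (mean) + 4*5/2 = 10 (symmetric covariance) = 14.
Total = 2 + 9 + 14 = 25.
Dimension = 25

25


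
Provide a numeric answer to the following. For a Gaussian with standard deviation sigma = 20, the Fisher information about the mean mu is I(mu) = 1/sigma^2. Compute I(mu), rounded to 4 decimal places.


The Fisher information for the mean of a normal distribution is I(mu) = 1/sigma^2.
sigma = 20, so sigma^2 = 400.
I(mu) = 1/400 = 0.0025

0.0025


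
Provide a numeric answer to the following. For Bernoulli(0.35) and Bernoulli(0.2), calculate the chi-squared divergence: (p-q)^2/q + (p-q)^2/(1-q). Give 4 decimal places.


Chi-squared divergence between Bernoulli distributions:
chi^2 = (p-q)^2/q + (p-q)^2/(1-q).
p = 0.35, q = 0.2, p-q = 0.15.
(p-q)^2 = 0.0225.
term1 = 0.0225/0.2 = 0.1125.
term2 = 0.0225/0.8 = 0.028125.
chi^2 = 0.1125 + 0.028125 = 0.1406

0.1406


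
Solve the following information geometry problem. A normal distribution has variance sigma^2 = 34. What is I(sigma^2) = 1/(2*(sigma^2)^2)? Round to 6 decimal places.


Fisher information for variance: I(sigma^2) = 1/(2*sigma^4).
sigma^2 = 34, so sigma^4 = 1156.
I = 1/(2*1156) = 1/2312 = 0.000433

0.000433


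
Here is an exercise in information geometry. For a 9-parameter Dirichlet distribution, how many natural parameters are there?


Exponential family dimension calculation:
Dirichlet with 9 components has 9 natural parameters.

9


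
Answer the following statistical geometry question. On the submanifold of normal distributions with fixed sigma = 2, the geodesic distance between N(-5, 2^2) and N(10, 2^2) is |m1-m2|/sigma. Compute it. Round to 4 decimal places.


On the fixed-variance normal subfamily, geodesic distance = |m1-m2|/sigma.
|-5 - 10| = 15.
sigma = 2.
d = 15/2 = 7.5000

7.5000


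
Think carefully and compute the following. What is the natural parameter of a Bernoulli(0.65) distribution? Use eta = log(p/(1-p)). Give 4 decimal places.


Natural parameter for Bernoulli: eta = log(p/(1-p)).
p = 0.65, 1-p = 0.35.
p/(1-p) = 1.857143.
eta = log(1.857143) = 0.6190

0.6190


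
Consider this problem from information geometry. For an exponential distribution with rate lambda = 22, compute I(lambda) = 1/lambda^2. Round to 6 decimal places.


Fisher information for exponential: I(lambda) = 1/lambda^2.
lambda = 22, lambda^2 = 484.
I = 1/484 = 0.002066

0.002066


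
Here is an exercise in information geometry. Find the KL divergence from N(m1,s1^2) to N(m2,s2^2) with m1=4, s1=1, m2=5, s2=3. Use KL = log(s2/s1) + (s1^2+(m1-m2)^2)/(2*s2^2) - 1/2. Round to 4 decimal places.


KL divergence between normal distributions:
KL = log(s2/s1) + (s1^2 + (m1-m2)^2)/(2*s2^2) - 1/2.
log(3/1) = 1.098612.
(1^2 + (4-5)^2)/(2*3^2) = (1 + 1)/18 = 0.111111.
KL = 1.098612 + 0.111111 - 0.5 = 0.7097

0.7097


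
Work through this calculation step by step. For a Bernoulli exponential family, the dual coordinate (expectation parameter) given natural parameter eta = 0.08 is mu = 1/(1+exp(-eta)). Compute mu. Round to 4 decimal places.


Dual coordinate (expectation parameter) for Bernoulli:
mu = 1/(1+exp(-eta)).
eta = 0.08.
exp(-eta) = exp(-0.08) = 0.923116.
mu = 1/(1+0.923116) = 0.5200

0.5200


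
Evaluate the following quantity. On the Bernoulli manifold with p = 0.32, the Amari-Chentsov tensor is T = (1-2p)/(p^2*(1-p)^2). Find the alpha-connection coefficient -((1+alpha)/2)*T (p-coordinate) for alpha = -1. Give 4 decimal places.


Skewness (Amari-Chentsov) tensor: T = (1-2p)/(p^2*(1-p)^2).
p = 0.32, 1-2p = 0.36, p^2 = 0.1024, (1-p)^2 = 0.4624.
T = 0.36/(0.1024 * 0.4624) = 7.602995.
In the p-coordinate, Gamma^(alpha) = Gamma^(0) - (alpha/2)*T with Gamma^(0) = (1/2)*g'(p) = -T/2,
so Gamma^(alpha) = -((1+alpha)/2)*T.
alpha = -1, -(1+alpha)/2 = 0.0.
Gamma = 0.0 * 7.602995 = 0.0000

0.0000


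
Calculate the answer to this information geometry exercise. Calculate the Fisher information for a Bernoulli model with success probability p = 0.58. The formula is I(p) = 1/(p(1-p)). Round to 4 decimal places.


For Bernoulli(p), Fisher information is I(p) = 1/(p*(1-p)).
p = 0.58, 1-p = 0.42.
p*(1-p) = 0.2436.
I(p) = 1/0.2436 = 4.1051

4.1051


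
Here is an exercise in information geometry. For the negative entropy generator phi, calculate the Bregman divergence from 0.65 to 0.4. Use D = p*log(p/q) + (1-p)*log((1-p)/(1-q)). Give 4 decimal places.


Bregman divergence with negative entropy generator:
D = p*log(p/q) + (1-p)*log((1-p)/(1-q)).
p = 0.65, q = 0.4.
p*log(p/q) = 0.65*log(0.65/0.4) = 0.31558.
(1-p)*log((1-p)/(1-q)) = 0.35*log(0.35/0.6) = -0.188649.
D = 0.31558 + -0.188649 = 0.1269

0.1269


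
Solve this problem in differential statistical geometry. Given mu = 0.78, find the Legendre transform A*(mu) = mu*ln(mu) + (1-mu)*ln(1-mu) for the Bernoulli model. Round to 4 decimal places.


Legendre transform for Bernoulli:
A*(mu) = mu*log(mu) + (1-mu)*log(1-mu).
mu = 0.78, 1-mu = 0.22.
mu*log(mu) = 0.78*log(0.78) = -0.1938.
(1-mu)*log(1-mu) = 0.22*log(0.22) = -0.333108.
A* = -0.1938 + -0.333108 = -0.5269

-0.5269


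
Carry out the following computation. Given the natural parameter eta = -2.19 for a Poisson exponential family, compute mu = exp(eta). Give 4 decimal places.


Expectation parameter for Poisson exponential family:
mu = exp(eta).
eta = -2.19.
mu = exp(-2.19) = 0.1119

0.1119


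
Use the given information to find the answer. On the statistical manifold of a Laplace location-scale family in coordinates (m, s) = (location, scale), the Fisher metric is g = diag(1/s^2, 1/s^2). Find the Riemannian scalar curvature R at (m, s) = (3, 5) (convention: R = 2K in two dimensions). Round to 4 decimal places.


The metric has the form g = (A dm^2 + B ds^2)/s^2 with A = 1, B = 1.
Substitute u = sqrt(A/B)*m: g = B*(du^2 + ds^2)/s^2, i.e. B times the
Poincare upper half-plane metric, which has constant Gaussian curvature -1.
Scaling a 2D metric by a constant c divides the Gaussian curvature by c,
so K = -1/B = -1/(1) = -1.0000 everywhere (the point (m, s) = (3, 5) is irrelevant:
the curvature is constant).
Scalar curvature in dimension 2: R = 2K = -2/(1) = -2.0000.

-2.0000
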